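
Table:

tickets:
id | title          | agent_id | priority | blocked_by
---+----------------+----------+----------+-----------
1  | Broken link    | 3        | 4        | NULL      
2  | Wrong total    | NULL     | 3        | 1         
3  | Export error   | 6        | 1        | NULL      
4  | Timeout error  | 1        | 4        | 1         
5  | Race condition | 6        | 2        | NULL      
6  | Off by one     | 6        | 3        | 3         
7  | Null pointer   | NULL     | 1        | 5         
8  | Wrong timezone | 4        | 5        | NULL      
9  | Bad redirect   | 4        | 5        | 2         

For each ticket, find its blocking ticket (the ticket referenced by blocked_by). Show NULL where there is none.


This is a self-join: tickets is joined to a second copy of itself, matching each row's blocked_by to another row's id. Use LEFT JOIN so rows with blocked_by=NULL are kept.
  - ticket 1 (Broken link): blocked_by=NULL -> NULL
  - ticket 2 (Wrong total): blocked_by=1 -> Broken link
  - ticket 3 (Export error): blocked_by=NULL -> NULL
  - ticket 4 (Timeout error): blocked_by=1 -> Broken link
  - ticket 5 (Race condition): blocked_by=NULL -> NULL
  - ticket 6 (Off by one): blocked_by=3 -> Export error
  - ticket 7 (Null pointer): blocked_by=5 -> Race condition
  - ticket 8 (Wrong timezone): blocked_by=NULL -> NULL
  - ticket 9 (Bad redirect): blocked_by=2 -> Wrong total

SQL:
SELECT a.title AS item, b.title AS blocked_by
FROM tickets a
LEFT JOIN tickets b ON a.blocked_by = b.id

Result:
item           | blocked_by    
---------------+---------------
Broken link    | NULL          
Wrong total    | Broken link   
Export error   | NULL          
Timeout error  | Broken link   
Race condition | NULL          
Off by one     | Export error  
Null pointer   | Race condition
Wrong timezone | NULL          
Bad redirect   | Wrong total   


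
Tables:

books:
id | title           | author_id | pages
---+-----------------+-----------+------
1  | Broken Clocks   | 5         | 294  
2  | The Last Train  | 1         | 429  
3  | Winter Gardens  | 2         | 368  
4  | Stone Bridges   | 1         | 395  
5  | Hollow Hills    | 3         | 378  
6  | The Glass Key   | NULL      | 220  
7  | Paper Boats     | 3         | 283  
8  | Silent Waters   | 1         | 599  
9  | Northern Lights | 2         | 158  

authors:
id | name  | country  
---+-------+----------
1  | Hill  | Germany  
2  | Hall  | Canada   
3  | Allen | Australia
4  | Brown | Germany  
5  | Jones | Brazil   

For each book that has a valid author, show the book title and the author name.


INNER JOIN keeps only books rows whose author_id matches an id in authors. Walk through each book:
  - book 1 (Broken Clocks): author_id=5 -> matches Jones
  - book 2 (The Last Train): author_id=1 -> matches Hill
  - book 3 (Winter Gardens): author_id=2 -> matches Hall
  - book 4 (Stone Bridges): author_id=1 -> matches Hill
  - book 5 (Hollow Hills): author_id=3 -> matches Allen
  - book 6 (The Glass Key): author_id=NULL, no match -> dropped
  - book 7 (Paper Boats): author_id=3 -> matches Allen
  - book 8 (Silent Waters): author_id=1 -> matches Hill
  - book 9 (Northern Lights): author_id=2 -> matches Hall
So 1 of 9 rows is dropped.

SQL:
SELECT a.title, b.name AS author
FROM books a
INNER JOIN authors b ON a.author_id = b.id

Result:
title           | author
----------------+-------
Broken Clocks   | Jones 
The Last Train  | Hill  
Winter Gardens  | Hall  
Stone Bridges   | Hill  
Hollow Hills    | Allen 
Paper Boats     | Allen 
Silent Waters   | Hill  
Northern Lights | Hall  


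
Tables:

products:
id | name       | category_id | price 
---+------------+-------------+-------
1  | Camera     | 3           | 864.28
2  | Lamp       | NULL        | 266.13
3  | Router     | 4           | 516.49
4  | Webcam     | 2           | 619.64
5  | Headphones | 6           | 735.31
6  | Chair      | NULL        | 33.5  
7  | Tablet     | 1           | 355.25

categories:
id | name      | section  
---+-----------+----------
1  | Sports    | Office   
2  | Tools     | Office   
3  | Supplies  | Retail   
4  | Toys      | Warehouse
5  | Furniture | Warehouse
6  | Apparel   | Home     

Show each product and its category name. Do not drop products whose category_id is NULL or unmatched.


LEFT JOIN keeps every row from products (the left table); where category_id has no match in categories, the category columns become NULL. Walk through each product:
  - product 1 (Camera): category_id=3 -> matches Supplies
  - product 2 (Lamp): category_id=NULL, no match -> kept with NULL
  - product 3 (Router): category_id=4 -> matches Toys
  - product 4 (Webcam): category_id=2 -> matches Tools
  - product 5 (Headphones): category_id=6 -> matches Apparel
  - product 6 (Chair): category_id=NULL, no match -> kept with NULL
  - product 7 (Tablet): category_id=1 -> matches Sports
All 7 rows appear; 2 have NULL category.

SQL:
SELECT a.name, b.name AS category
FROM products a
LEFT JOIN categories b ON a.category_id = b.id

Result:
name       | category
-----------+---------
Camera     | Supplies
Lamp       | NULL    
Router     | Toys    
Webcam     | Tools   
Headphones | Apparel 
Chair      | NULL    
Tablet     | Sports  


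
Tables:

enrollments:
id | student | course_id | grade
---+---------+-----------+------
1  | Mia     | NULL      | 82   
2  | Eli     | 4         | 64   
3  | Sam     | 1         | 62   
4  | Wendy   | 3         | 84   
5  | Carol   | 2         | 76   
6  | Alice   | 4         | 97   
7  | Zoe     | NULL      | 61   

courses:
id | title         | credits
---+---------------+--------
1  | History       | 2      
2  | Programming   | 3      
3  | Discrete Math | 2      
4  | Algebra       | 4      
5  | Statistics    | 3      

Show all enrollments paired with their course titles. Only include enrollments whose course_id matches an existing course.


INNER JOIN keeps only enrollments rows whose course_id matches an id in courses. Walk through each enrollment:
  - enrollment 1 (Mia): course_id=NULL, no match -> dropped
  - enrollment 2 (Eli): course_id=4 -> matches Algebra
  - enrollment 3 (Sam): course_id=1 -> matches History
  - enrollment 4 (Wendy): course_id=3 -> matches Discrete Math
  - enrollment 5 (Carol): course_id=2 -> matches Programming
  - enrollment 6 (Alice): course_id=4 -> matches Algebra
  - enrollment 7 (Zoe): course_id=NULL, no match -> dropped
So 2 of 7 rows are dropped.

SQL:
SELECT a.student, b.title AS course
FROM enrollments a
INNER JOIN courses b ON a.course_id = b.id

Result:
student | course       
--------+--------------
Eli     | Algebra      
Sam     | History      
Wendy   | Discrete Math
Carol   | Programming  
Alice   | Algebra      


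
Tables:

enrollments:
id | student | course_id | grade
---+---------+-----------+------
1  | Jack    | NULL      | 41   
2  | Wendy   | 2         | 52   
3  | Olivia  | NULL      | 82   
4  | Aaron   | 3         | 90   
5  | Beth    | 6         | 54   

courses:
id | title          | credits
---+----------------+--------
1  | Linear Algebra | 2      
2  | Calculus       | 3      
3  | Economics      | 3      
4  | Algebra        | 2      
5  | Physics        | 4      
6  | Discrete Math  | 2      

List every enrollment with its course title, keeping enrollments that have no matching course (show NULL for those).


LEFT JOIN keeps every row from enrollments (the left table); where course_id has no match in courses, the course columns become NULL. Walk through each enrollment:
  - enrollment 1 (Jack): course_id=NULL, no match -> kept with NULL
  - enrollment 2 (Wendy): course_id=2 -> matches Calculus
  - enrollment 3 (Olivia): course_id=NULL, no match -> kept with NULL
  - enrollment 4 (Aaron): course_id=3 -> matches Economics
  - enrollment 5 (Beth): course_id=6 -> matches Discrete Math
All 5 rows appear; 2 have NULL course.

SQL:
SELECT a.student, b.title AS course
FROM enrollments a
LEFT JOIN courses b ON a.course_id = b.id

Result:
student | course       
--------+--------------
Jack    | NULL         
Wendy   | Calculus     
Olivia  | NULL         
Aaron   | Economics    
Beth    | Discrete Math


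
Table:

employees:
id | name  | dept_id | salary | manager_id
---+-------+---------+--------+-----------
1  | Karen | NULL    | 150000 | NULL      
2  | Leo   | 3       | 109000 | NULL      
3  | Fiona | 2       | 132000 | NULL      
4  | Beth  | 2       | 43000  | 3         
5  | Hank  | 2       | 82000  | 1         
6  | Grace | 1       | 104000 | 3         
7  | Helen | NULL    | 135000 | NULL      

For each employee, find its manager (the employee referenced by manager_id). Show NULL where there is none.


This is a self-join: employees is joined to a second copy of itself, matching each row's manager_id to another row's id. Use LEFT JOIN so rows with manager_id=NULL are kept.
  - employee 1 (Karen): manager_id=NULL -> NULL
  - employee 2 (Leo): manager_id=NULL -> NULL
  - employee 3 (Fiona): manager_id=NULL -> NULL
  - employee 4 (Beth): manager_id=3 -> Fiona
  - employee 5 (Hank): manager_id=1 -> Karen
  - employee 6 (Grace): manager_id=3 -> Fiona
  - employee 7 (Helen): manager_id=NULL -> NULL

SQL:
SELECT a.name AS item, b.name AS manager
FROM employees a
LEFT JOIN employees b ON a.manager_id = b.id

Result:
item  | manager
------+--------
Karen | NULL   
Leo   | NULL   
Fiona | NULL   
Beth  | Fiona  
Hank  | Karen  
Grace | Fiona  
Helen | NULL   


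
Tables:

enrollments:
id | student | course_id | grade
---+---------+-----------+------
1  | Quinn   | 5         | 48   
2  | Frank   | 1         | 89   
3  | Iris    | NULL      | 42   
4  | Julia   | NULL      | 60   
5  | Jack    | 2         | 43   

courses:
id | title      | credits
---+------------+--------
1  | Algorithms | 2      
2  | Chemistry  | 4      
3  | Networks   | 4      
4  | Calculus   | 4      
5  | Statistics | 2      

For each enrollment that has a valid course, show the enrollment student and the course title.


INNER JOIN keeps only enrollments rows whose course_id matches an id in courses. Walk through each enrollment:
  - enrollment 1 (Quinn): course_id=5 -> matches Statistics
  - enrollment 2 (Frank): course_id=1 -> matches Algorithms
  - enrollment 3 (Iris): course_id=NULL, no match -> dropped
  - enrollment 4 (Julia): course_id=NULL, no match -> dropped
  - enrollment 5 (Jack): course_id=2 -> matches Chemistry
So 2 of 5 rows are dropped.

SQL:
SELECT a.student, b.title AS course
FROM enrollments a
INNER JOIN courses b ON a.course_id = b.id

Result:
student | course    
--------+-----------
Quinn   | Statistics
Frank   | Algorithms
Jack    | Chemistry 


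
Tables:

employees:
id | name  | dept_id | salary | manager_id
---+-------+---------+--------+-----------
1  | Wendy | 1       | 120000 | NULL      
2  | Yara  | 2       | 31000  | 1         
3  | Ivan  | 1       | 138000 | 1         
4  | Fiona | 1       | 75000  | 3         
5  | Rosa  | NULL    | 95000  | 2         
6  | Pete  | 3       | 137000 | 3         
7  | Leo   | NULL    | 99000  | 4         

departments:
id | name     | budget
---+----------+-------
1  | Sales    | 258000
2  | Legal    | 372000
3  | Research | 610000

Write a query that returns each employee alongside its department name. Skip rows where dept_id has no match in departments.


INNER JOIN keeps only employees rows whose dept_id matches an id in departments. Walk through each employee:
  - employee 1 (Wendy): dept_id=1 -> matches Sales
  - employee 2 (Yara): dept_id=2 -> matches Legal
  - employee 3 (Ivan): dept_id=1 -> matches Sales
  - employee 4 (Fiona): dept_id=1 -> matches Sales
  - employee 5 (Rosa): dept_id=NULL, no match -> dropped
  - employee 6 (Pete): dept_id=3 -> matches Research
  - employee 7 (Leo): dept_id=NULL, no match -> dropped
So 2 of 7 rows are dropped.

SQL:
SELECT a.name, b.name AS department
FROM employees a
INNER JOIN departments b ON a.dept_id = b.id

Result:
name  | department
------+-----------
Wendy | Sales     
Yara  | Legal     
Ivan  | Sales     
Fiona | Sales     
Pete  | Research  


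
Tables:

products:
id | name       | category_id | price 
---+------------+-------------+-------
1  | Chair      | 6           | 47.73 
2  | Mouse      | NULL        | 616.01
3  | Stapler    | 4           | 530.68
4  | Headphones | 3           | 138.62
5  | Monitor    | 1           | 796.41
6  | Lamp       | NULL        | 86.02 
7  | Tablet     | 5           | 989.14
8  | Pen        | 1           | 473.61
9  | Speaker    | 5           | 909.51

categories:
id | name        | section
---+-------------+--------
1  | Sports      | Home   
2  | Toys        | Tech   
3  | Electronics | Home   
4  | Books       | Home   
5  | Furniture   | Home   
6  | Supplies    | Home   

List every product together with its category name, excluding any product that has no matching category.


INNER JOIN keeps only products rows whose category_id matches an id in categories. Walk through each product:
  - product 1 (Chair): category_id=6 -> matches Supplies
  - product 2 (Mouse): category_id=NULL, no match -> dropped
  - product 3 (Stapler): category_id=4 -> matches Books
  - product 4 (Headphones): category_id=3 -> matches Electronics
  - product 5 (Monitor): category_id=1 -> matches Sports
  - product 6 (Lamp): category_id=NULL, no match -> dropped
  - product 7 (Tablet): category_id=5 -> matches Furniture
  - product 8 (Pen): category_id=1 -> matches Sports
  - product 9 (Speaker): category_id=5 -> matches Furniture
So 2 of 9 rows are dropped.

SQL:
SELECT a.name, b.name AS category
FROM products a
INNER JOIN categories b ON a.category_id = b.id

Result:
name       | category   
-----------+------------
Chair      | Supplies   
Stapler    | Books      
Headphones | Electronics
Monitor    | Sports     
Tablet     | Furniture  
Pen        | Sports     
Speaker    | Furniture  


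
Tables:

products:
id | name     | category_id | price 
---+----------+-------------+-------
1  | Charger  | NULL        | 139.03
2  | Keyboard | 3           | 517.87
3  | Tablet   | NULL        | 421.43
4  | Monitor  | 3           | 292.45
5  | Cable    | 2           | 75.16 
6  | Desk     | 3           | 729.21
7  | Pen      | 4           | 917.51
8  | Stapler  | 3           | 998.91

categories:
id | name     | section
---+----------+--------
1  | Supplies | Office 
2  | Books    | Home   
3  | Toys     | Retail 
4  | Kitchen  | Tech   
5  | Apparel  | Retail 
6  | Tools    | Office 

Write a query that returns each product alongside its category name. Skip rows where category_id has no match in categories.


INNER JOIN keeps only products rows whose category_id matches an id in categories. Walk through each product:
  - product 1 (Charger): category_id=NULL, no match -> dropped
  - product 2 (Keyboard): category_id=3 -> matches Toys
  - product 3 (Tablet): category_id=NULL, no match -> dropped
  - product 4 (Monitor): category_id=3 -> matches Toys
  - product 5 (Cable): category_id=2 -> matches Books
  - product 6 (Desk): category_id=3 -> matches Toys
  - product 7 (Pen): category_id=4 -> matches Kitchen
  - product 8 (Stapler): category_id=3 -> matches Toys
So 2 of 8 rows are dropped.

SQL:
SELECT a.name, b.name AS category
FROM products a
INNER JOIN categories b ON a.category_id = b.id

Result:
name     | category
---------+---------
Keyboard | Toys    
Monitor  | Toys    
Cable    | Books   
Desk     | Toys    
Pen      | Kitchen 
Stapler  | Toys    


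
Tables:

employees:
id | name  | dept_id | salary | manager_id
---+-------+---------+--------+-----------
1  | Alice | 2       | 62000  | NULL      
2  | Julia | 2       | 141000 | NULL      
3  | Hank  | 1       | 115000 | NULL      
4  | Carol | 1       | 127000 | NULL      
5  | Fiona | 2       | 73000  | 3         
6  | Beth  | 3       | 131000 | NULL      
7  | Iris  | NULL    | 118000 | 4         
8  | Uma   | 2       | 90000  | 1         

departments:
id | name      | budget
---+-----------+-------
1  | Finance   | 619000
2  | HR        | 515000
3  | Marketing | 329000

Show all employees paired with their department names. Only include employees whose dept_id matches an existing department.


INNER JOIN keeps only employees rows whose dept_id matches an id in departments. Walk through each employee:
  - employee 1 (Alice): dept_id=2 -> matches HR
  - employee 2 (Julia): dept_id=2 -> matches HR
  - employee 3 (Hank): dept_id=1 -> matches Finance
  - employee 4 (Carol): dept_id=1 -> matches Finance
  - employee 5 (Fiona): dept_id=2 -> matches HR
  - employee 6 (Beth): dept_id=3 -> matches Marketing
  - employee 7 (Iris): dept_id=NULL, no match -> dropped
  - employee 8 (Uma): dept_id=2 -> matches HR
So 1 of 8 rows is dropped.

SQL:
SELECT a.name, b.name AS department
FROM employees a
INNER JOIN departments b ON a.dept_id = b.id

Result:
name  | department
------+-----------
Alice | HR        
Julia | HR        
Hank  | Finance   
Carol | Finance   
Fiona | HR        
Beth  | Marketing 
Uma   | HR        


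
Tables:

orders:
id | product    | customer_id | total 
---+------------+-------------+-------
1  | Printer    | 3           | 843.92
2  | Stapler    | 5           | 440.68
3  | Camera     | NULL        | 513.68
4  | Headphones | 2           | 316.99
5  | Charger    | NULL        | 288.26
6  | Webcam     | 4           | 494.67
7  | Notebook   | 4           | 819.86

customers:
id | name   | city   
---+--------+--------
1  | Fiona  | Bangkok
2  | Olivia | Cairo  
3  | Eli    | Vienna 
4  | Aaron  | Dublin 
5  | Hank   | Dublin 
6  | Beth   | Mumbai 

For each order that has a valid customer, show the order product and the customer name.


INNER JOIN keeps only orders rows whose customer_id matches an id in customers. Walk through each order:
  - order 1 (Printer): customer_id=3 -> matches Eli
  - order 2 (Stapler): customer_id=5 -> matches Hank
  - order 3 (Camera): customer_id=NULL, no match -> dropped
  - order 4 (Headphones): customer_id=2 -> matches Olivia
  - order 5 (Charger): customer_id=NULL, no match -> dropped
  - order 6 (Webcam): customer_id=4 -> matches Aaron
  - order 7 (Notebook): customer_id=4 -> matches Aaron
So 2 of 7 rows are dropped.

SQL:
SELECT a.product, b.name AS customer
FROM orders a
INNER JOIN customers b ON a.customer_id = b.id

Result:
product    | customer
-----------+---------
Printer    | Eli     
Stapler    | Hank    
Headphones | Olivia  
Webcam     | Aaron   
Notebook   | Aaron   


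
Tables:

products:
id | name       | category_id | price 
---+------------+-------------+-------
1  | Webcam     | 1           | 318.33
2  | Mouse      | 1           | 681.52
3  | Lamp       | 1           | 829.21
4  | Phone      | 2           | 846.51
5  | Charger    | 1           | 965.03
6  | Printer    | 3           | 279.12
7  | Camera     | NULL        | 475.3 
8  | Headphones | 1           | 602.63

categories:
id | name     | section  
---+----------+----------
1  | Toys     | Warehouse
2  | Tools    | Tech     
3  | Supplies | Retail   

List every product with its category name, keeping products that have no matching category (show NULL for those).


LEFT JOIN keeps every row from products (the left table); where category_id has no match in categories, the category columns become NULL. Walk through each product:
  - product 1 (Webcam): category_id=1 -> matches Toys
  - product 2 (Mouse): category_id=1 -> matches Toys
  - product 3 (Lamp): category_id=1 -> matches Toys
  - product 4 (Phone): category_id=2 -> matches Tools
  - product 5 (Charger): category_id=1 -> matches Toys
  - product 6 (Printer): category_id=3 -> matches Supplies
  - product 7 (Camera): category_id=NULL, no match -> kept with NULL
  - product 8 (Headphones): category_id=1 -> matches Toys
All 8 rows appear; 1 has NULL category.

SQL:
SELECT a.name, b.name AS category
FROM products a
LEFT JOIN categories b ON a.category_id = b.id

Result:
name       | category
-----------+---------
Webcam     | Toys    
Mouse      | Toys    
Lamp       | Toys    
Phone      | Tools   
Charger    | Toys    
Printer    | Supplies
Camera     | NULL    
Headphones | Toys    


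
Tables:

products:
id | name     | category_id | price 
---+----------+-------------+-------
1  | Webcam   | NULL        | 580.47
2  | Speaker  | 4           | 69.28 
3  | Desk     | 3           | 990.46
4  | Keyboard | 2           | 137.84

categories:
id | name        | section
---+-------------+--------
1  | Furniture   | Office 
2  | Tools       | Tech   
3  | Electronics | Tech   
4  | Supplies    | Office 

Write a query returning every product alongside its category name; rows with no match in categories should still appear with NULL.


LEFT JOIN keeps every row from products (the left table); where category_id has no match in categories, the category columns become NULL. Walk through each product:
  - product 1 (Webcam): category_id=NULL, no match -> kept with NULL
  - product 2 (Speaker): category_id=4 -> matches Supplies
  - product 3 (Desk): category_id=3 -> matches Electronics
  - product 4 (Keyboard): category_id=2 -> matches Tools
All 4 rows appear; 1 has NULL category.

SQL:
SELECT a.name, b.name AS category
FROM products a
LEFT JOIN categories b ON a.category_id = b.id

Result:
name     | category   
---------+------------
Webcam   | NULL       
Speaker  | Supplies   
Desk     | Electronics
Keyboard | Tools      


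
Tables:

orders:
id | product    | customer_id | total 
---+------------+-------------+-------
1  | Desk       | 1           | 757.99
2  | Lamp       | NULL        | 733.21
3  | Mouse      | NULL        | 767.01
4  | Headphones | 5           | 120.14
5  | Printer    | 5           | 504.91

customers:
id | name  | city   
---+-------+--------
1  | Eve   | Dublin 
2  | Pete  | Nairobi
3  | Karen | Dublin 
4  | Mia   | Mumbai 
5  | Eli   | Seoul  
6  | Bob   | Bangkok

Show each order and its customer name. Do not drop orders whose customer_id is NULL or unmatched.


LEFT JOIN keeps every row from orders (the left table); where customer_id has no match in customers, the customer columns become NULL. Walk through each order:
  - order 1 (Desk): customer_id=1 -> matches Eve
  - order 2 (Lamp): customer_id=NULL, no match -> kept with NULL
  - order 3 (Mouse): customer_id=NULL, no match -> kept with NULL
  - order 4 (Headphones): customer_id=5 -> matches Eli
  - order 5 (Printer): customer_id=5 -> matches Eli
All 5 rows appear; 2 have NULL customer.

SQL:
SELECT a.product, b.name AS customer
FROM orders a
LEFT JOIN customers b ON a.customer_id = b.id

Result:
product    | customer
-----------+---------
Desk       | Eve     
Lamp       | NULL    
Mouse      | NULL    
Headphones | Eli     
Printer    | Eli     


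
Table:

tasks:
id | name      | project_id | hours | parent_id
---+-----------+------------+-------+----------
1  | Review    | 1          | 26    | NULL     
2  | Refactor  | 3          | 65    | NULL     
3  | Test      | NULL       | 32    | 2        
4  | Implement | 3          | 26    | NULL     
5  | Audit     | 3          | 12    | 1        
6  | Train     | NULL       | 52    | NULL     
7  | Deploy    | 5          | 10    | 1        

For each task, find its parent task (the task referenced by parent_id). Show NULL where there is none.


This is a self-join: tasks is joined to a second copy of itself, matching each row's parent_id to another row's id. Use LEFT JOIN so rows with parent_id=NULL are kept.
  - task 1 (Review): parent_id=NULL -> NULL
  - task 2 (Refactor): parent_id=NULL -> NULL
  - task 3 (Test): parent_id=2 -> Refactor
  - task 4 (Implement): parent_id=NULL -> NULL
  - task 5 (Audit): parent_id=1 -> Review
  - task 6 (Train): parent_id=NULL -> NULL
  - task 7 (Deploy): parent_id=1 -> Review

SQL:
SELECT a.name AS item, b.name AS parent
FROM tasks a
LEFT JOIN tasks b ON a.parent_id = b.id

Result:
item      | parent  
----------+---------
Review    | NULL    
Refactor  | NULL    
Test      | Refactor
Implement | NULL    
Audit     | Review  
Train     | NULL    
Deploy    | Review  


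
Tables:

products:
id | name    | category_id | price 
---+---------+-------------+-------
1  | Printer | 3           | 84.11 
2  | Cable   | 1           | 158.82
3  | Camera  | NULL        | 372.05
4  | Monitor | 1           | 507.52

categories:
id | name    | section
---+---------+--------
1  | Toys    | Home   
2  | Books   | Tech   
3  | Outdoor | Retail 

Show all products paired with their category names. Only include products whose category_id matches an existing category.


INNER JOIN keeps only products rows whose category_id matches an id in categories. Walk through each product:
  - product 1 (Printer): category_id=3 -> matches Outdoor
  - product 2 (Cable): category_id=1 -> matches Toys
  - product 3 (Camera): category_id=NULL, no match -> dropped
  - product 4 (Monitor): category_id=1 -> matches Toys
So 1 of 4 rows is dropped.

SQL:
SELECT a.name, b.name AS category
FROM products a
INNER JOIN categories b ON a.category_id = b.id

Result:
name    | category
--------+---------
Printer | Outdoor 
Cable   | Toys    
Monitor | Toys    


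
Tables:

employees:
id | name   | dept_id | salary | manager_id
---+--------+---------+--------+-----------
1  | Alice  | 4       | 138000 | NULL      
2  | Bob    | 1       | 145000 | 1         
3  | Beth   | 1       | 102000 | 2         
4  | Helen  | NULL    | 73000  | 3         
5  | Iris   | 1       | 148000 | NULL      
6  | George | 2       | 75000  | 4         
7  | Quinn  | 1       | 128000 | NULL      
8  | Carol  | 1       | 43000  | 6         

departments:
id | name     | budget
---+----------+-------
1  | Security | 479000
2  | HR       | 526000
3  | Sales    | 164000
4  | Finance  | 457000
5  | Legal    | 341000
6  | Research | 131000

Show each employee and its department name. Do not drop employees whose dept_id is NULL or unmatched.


LEFT JOIN keeps every row from employees (the left table); where dept_id has no match in departments, the department columns become NULL. Walk through each employee:
  - employee 1 (Alice): dept_id=4 -> matches Finance
  - employee 2 (Bob): dept_id=1 -> matches Security
  - employee 3 (Beth): dept_id=1 -> matches Security
  - employee 4 (Helen): dept_id=NULL, no match -> kept with NULL
  - employee 5 (Iris): dept_id=1 -> matches Security
  - employee 6 (George): dept_id=2 -> matches HR
  - employee 7 (Quinn): dept_id=1 -> matches Security
  - employee 8 (Carol): dept_id=1 -> matches Security
All 8 rows appear; 1 has NULL department.

SQL:
SELECT a.name, b.name AS department
FROM employees a
LEFT JOIN departments b ON a.dept_id = b.id

Result:
name   | department
-------+-----------
Alice  | Finance   
Bob    | Security  
Beth   | Security  
Helen  | NULL      
Iris   | Security  
George | HR        
Quinn  | Security  
Carol  | Security  


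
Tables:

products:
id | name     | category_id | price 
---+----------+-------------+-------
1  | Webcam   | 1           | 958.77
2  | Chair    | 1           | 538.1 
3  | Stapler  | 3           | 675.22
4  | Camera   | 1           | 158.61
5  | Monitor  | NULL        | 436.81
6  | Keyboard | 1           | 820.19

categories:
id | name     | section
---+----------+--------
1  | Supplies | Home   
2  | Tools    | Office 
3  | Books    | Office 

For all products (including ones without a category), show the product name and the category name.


LEFT JOIN keeps every row from products (the left table); where category_id has no match in categories, the category columns become NULL. Walk through each product:
  - product 1 (Webcam): category_id=1 -> matches Supplies
  - product 2 (Chair): category_id=1 -> matches Supplies
  - product 3 (Stapler): category_id=3 -> matches Books
  - product 4 (Camera): category_id=1 -> matches Supplies
  - product 5 (Monitor): category_id=NULL, no match -> kept with NULL
  - product 6 (Keyboard): category_id=1 -> matches Supplies
All 6 rows appear; 1 has NULL category.

SQL:
SELECT a.name, b.name AS category
FROM products a
LEFT JOIN categories b ON a.category_id = b.id

Result:
name     | category
---------+---------
Webcam   | Supplies
Chair    | Supplies
Stapler  | Books   
Camera   | Supplies
Monitor  | NULL    
Keyboard | Supplies


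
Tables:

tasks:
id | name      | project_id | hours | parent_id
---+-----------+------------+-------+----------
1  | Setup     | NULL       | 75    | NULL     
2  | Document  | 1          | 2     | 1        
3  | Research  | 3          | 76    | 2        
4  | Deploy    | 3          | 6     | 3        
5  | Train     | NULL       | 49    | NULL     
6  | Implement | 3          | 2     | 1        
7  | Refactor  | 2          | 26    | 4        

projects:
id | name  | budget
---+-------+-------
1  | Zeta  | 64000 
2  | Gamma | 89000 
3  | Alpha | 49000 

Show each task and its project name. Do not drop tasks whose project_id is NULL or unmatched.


LEFT JOIN keeps every row from tasks (the left table); where project_id has no match in projects, the project columns become NULL. Walk through each task:
  - task 1 (Setup): project_id=NULL, no match -> kept with NULL
  - task 2 (Document): project_id=1 -> matches Zeta
  - task 3 (Research): project_id=3 -> matches Alpha
  - task 4 (Deploy): project_id=3 -> matches Alpha
  - task 5 (Train): project_id=NULL, no match -> kept with NULL
  - task 6 (Implement): project_id=3 -> matches Alpha
  - task 7 (Refactor): project_id=2 -> matches Gamma
All 7 rows appear; 2 have NULL project.

SQL:
SELECT a.name, b.name AS project
FROM tasks a
LEFT JOIN projects b ON a.project_id = b.id

Result:
name      | project
----------+--------
Setup     | NULL   
Document  | Zeta   
Research  | Alpha  
Deploy    | Alpha  
Train     | NULL   
Implement | Alpha  
Refactor  | Gamma  


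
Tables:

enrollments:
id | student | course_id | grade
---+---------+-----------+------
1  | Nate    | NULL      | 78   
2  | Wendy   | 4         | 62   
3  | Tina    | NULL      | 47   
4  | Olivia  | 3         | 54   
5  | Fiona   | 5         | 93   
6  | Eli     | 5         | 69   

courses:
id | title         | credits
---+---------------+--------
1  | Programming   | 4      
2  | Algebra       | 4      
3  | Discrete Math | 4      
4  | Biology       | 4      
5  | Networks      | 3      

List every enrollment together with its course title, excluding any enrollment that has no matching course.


INNER JOIN keeps only enrollments rows whose course_id matches an id in courses. Walk through each enrollment:
  - enrollment 1 (Nate): course_id=NULL, no match -> dropped
  - enrollment 2 (Wendy): course_id=4 -> matches Biology
  - enrollment 3 (Tina): course_id=NULL, no match -> dropped
  - enrollment 4 (Olivia): course_id=3 -> matches Discrete Math
  - enrollment 5 (Fiona): course_id=5 -> matches Networks
  - enrollment 6 (Eli): course_id=5 -> matches Networks
So 2 of 6 rows are dropped.

SQL:
SELECT a.student, b.title AS course
FROM enrollments a
INNER JOIN courses b ON a.course_id = b.id

Result:
student | course       
--------+--------------
Wendy   | Biology      
Olivia  | Discrete Math
Fiona   | Networks     
Eli     | Networks     


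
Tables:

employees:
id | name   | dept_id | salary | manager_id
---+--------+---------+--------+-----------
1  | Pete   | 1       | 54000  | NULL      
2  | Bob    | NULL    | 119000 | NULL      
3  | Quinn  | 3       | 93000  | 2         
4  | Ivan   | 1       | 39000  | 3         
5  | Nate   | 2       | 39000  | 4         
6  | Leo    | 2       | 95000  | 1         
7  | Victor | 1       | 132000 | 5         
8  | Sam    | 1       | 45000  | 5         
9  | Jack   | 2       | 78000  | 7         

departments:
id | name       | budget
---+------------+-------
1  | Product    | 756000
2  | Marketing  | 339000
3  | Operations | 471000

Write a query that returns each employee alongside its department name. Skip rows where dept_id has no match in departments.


INNER JOIN keeps only employees rows whose dept_id matches an id in departments. Walk through each employee:
  - employee 1 (Pete): dept_id=1 -> matches Product
  - employee 2 (Bob): dept_id=NULL, no match -> dropped
  - employee 3 (Quinn): dept_id=3 -> matches Operations
  - employee 4 (Ivan): dept_id=1 -> matches Product
  - employee 5 (Nate): dept_id=2 -> matches Marketing
  - employee 6 (Leo): dept_id=2 -> matches Marketing
  - employee 7 (Victor): dept_id=1 -> matches Product
  - employee 8 (Sam): dept_id=1 -> matches Product
  - employee 9 (Jack): dept_id=2 -> matches Marketing
So 1 of 9 rows is dropped.

SQL:
SELECT a.name, b.name AS department
FROM employees a
INNER JOIN departments b ON a.dept_id = b.id

Result:
name   | department
-------+-----------
Pete   | Product   
Quinn  | Operations
Ivan   | Product   
Nate   | Marketing 
Leo    | Marketing 
Victor | Product   
Sam    | Product   
Jack   | Marketing 


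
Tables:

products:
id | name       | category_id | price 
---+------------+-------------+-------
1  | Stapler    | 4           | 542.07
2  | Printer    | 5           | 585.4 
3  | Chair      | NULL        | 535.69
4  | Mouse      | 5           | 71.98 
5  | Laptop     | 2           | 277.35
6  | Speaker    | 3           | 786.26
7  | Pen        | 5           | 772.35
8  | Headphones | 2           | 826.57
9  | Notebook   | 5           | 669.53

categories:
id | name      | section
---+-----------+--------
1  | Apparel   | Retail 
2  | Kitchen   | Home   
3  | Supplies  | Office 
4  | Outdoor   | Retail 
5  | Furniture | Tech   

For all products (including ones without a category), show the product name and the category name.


LEFT JOIN keeps every row from products (the left table); where category_id has no match in categories, the category columns become NULL. Walk through each product:
  - product 1 (Stapler): category_id=4 -> matches Outdoor
  - product 2 (Printer): category_id=5 -> matches Furniture
  - product 3 (Chair): category_id=NULL, no match -> kept with NULL
  - product 4 (Mouse): category_id=5 -> matches Furniture
  - product 5 (Laptop): category_id=2 -> matches Kitchen
  - product 6 (Speaker): category_id=3 -> matches Supplies
  - product 7 (Pen): category_id=5 -> matches Furniture
  - product 8 (Headphones): category_id=2 -> matches Kitchen
  - product 9 (Notebook): category_id=5 -> matches Furniture
All 9 rows appear; 1 has NULL category.

SQL:
SELECT a.name, b.name AS category
FROM products a
LEFT JOIN categories b ON a.category_id = b.id

Result:
name       | category 
-----------+----------
Stapler    | Outdoor  
Printer    | Furniture
Chair      | NULL     
Mouse      | Furniture
Laptop     | Kitchen  
Speaker    | Supplies 
Pen        | Furniture
Headphones | Kitchen  
Notebook   | Furniture


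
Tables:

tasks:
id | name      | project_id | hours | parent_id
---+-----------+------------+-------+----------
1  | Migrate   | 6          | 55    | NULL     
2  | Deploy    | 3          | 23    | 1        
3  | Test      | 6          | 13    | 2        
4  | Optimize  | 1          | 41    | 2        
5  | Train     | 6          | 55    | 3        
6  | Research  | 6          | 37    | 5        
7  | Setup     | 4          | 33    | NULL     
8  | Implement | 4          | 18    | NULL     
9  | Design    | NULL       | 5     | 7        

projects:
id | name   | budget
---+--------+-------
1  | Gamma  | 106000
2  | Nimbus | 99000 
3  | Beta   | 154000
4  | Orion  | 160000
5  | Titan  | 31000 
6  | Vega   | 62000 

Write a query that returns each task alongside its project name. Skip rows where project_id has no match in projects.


INNER JOIN keeps only tasks rows whose project_id matches an id in projects. Walk through each task:
  - task 1 (Migrate): project_id=6 -> matches Vega
  - task 2 (Deploy): project_id=3 -> matches Beta
  - task 3 (Test): project_id=6 -> matches Vega
  - task 4 (Optimize): project_id=1 -> matches Gamma
  - task 5 (Train): project_id=6 -> matches Vega
  - task 6 (Research): project_id=6 -> matches Vega
  - task 7 (Setup): project_id=4 -> matches Orion
  - task 8 (Implement): project_id=4 -> matches Orion
  - task 9 (Design): project_id=NULL, no match -> dropped
So 1 of 9 rows is dropped.

SQL:
SELECT a.name, b.name AS project
FROM tasks a
INNER JOIN projects b ON a.project_id = b.id

Result:
name      | project
----------+--------
Migrate   | Vega   
Deploy    | Beta   
Test      | Vega   
Optimize  | Gamma  
Train     | Vega   
Research  | Vega   
Setup     | Orion  
Implement | Orion  


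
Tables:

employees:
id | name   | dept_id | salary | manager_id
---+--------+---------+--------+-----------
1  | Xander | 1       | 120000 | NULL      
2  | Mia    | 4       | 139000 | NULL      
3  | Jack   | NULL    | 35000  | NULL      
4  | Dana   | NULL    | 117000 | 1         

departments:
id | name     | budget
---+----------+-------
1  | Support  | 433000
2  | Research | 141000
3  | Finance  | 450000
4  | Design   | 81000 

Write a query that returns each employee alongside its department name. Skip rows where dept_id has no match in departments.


INNER JOIN keeps only employees rows whose dept_id matches an id in departments. Walk through each employee:
  - employee 1 (Xander): dept_id=1 -> matches Support
  - employee 2 (Mia): dept_id=4 -> matches Design
  - employee 3 (Jack): dept_id=NULL, no match -> dropped
  - employee 4 (Dana): dept_id=NULL, no match -> dropped
So 2 of 4 rows are dropped.

SQL:
SELECT a.name, b.name AS department
FROM employees a
INNER JOIN departments b ON a.dept_id = b.id

Result:
name   | department
-------+-----------
Xander | Support   
Mia    | Design    


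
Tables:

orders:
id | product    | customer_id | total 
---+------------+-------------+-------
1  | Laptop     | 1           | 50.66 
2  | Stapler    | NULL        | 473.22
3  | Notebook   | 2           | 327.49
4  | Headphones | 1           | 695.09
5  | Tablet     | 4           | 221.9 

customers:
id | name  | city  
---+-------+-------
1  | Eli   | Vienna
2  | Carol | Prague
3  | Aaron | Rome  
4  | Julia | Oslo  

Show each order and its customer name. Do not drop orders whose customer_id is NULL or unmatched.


LEFT JOIN keeps every row from orders (the left table); where customer_id has no match in customers, the customer columns become NULL. Walk through each order:
  - order 1 (Laptop): customer_id=1 -> matches Eli
  - order 2 (Stapler): customer_id=NULL, no match -> kept with NULL
  - order 3 (Notebook): customer_id=2 -> matches Carol
  - order 4 (Headphones): customer_id=1 -> matches Eli
  - order 5 (Tablet): customer_id=4 -> matches Julia
All 5 rows appear; 1 has NULL customer.

SQL:
SELECT a.product, b.name AS customer
FROM orders a
LEFT JOIN customers b ON a.customer_id = b.id

Result:
product    | customer
-----------+---------
Laptop     | Eli     
Stapler    | NULL    
Notebook   | Carol   
Headphones | Eli     
Tablet     | Julia   


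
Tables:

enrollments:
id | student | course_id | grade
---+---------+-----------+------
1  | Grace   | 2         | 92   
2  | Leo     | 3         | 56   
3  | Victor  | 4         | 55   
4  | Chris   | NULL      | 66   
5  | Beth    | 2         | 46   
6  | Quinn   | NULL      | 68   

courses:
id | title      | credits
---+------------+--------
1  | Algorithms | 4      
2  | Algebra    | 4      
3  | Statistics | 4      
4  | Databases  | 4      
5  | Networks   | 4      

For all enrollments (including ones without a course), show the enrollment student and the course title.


LEFT JOIN keeps every row from enrollments (the left table); where course_id has no match in courses, the course columns become NULL. Walk through each enrollment:
  - enrollment 1 (Grace): course_id=2 -> matches Algebra
  - enrollment 2 (Leo): course_id=3 -> matches Statistics
  - enrollment 3 (Victor): course_id=4 -> matches Databases
  - enrollment 4 (Chris): course_id=NULL, no match -> kept with NULL
  - enrollment 5 (Beth): course_id=2 -> matches Algebra
  - enrollment 6 (Quinn): course_id=NULL, no match -> kept with NULL
All 6 rows appear; 2 have NULL course.

SQL:
SELECT a.student, b.title AS course
FROM enrollments a
LEFT JOIN courses b ON a.course_id = b.id

Result:
student | course    
--------+-----------
Grace   | Algebra   
Leo     | Statistics
Victor  | Databases 
Chris   | NULL      
Beth    | Algebra   
Quinn   | NULL      


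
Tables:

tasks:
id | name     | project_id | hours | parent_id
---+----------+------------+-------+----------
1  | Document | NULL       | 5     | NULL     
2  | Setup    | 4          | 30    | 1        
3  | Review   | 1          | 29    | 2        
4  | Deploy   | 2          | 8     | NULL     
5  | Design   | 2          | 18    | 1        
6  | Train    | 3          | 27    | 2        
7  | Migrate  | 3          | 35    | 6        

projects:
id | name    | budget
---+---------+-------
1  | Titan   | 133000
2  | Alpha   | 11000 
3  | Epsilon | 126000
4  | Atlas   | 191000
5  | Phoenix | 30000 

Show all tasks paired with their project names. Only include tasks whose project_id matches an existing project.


INNER JOIN keeps only tasks rows whose project_id matches an id in projects. Walk through each task:
  - task 1 (Document): project_id=NULL, no match -> dropped
  - task 2 (Setup): project_id=4 -> matches Atlas
  - task 3 (Review): project_id=1 -> matches Titan
  - task 4 (Deploy): project_id=2 -> matches Alpha
  - task 5 (Design): project_id=2 -> matches Alpha
  - task 6 (Train): project_id=3 -> matches Epsilon
  - task 7 (Migrate): project_id=3 -> matches Epsilon
So 1 of 7 rows is dropped.

SQL:
SELECT a.name, b.name AS project
FROM tasks a
INNER JOIN projects b ON a.project_id = b.id

Result:
name    | project
--------+--------
Setup   | Atlas  
Review  | Titan  
Deploy  | Alpha  
Design  | Alpha  
Train   | Epsilon
Migrate | Epsilon
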